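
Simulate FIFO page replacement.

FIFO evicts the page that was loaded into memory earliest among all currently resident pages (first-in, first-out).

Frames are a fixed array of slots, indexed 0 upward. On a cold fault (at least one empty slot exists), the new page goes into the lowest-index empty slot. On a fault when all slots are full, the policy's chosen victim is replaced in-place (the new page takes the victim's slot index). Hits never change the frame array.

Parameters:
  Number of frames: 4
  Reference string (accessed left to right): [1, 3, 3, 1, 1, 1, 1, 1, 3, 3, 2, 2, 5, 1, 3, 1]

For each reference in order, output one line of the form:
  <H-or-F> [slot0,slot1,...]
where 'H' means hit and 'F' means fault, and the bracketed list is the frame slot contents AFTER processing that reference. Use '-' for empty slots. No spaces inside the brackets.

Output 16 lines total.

F [1,-,-,-]
F [1,3,-,-]
H [1,3,-,-]
H [1,3,-,-]
H [1,3,-,-]
H [1,3,-,-]
H [1,3,-,-]
H [1,3,-,-]
H [1,3,-,-]
H [1,3,-,-]
F [1,3,2,-]
H [1,3,2,-]
F [1,3,2,5]
H [1,3,2,5]
H [1,3,2,5]
H [1,3,2,5]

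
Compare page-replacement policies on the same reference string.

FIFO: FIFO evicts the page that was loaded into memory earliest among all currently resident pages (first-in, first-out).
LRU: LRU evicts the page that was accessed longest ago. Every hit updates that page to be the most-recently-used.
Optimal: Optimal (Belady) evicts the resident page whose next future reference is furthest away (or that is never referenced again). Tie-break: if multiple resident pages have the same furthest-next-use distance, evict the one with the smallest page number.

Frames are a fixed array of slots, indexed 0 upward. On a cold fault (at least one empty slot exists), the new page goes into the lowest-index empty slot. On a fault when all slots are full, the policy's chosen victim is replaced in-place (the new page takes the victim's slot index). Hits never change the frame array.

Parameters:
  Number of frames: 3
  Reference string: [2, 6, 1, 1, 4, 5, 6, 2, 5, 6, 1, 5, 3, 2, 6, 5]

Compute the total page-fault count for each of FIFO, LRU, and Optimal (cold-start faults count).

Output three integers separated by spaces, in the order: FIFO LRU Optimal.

Answer: 13 12 8

Derivation:
--- FIFO ---
  step 0: ref 2 -> FAULT, frames=[2,-,-] (faults so far: 1)
  step 1: ref 6 -> FAULT, frames=[2,6,-] (faults so far: 2)
  step 2: ref 1 -> FAULT, frames=[2,6,1] (faults so far: 3)
  step 3: ref 1 -> HIT, frames=[2,6,1] (faults so far: 3)
  step 4: ref 4 -> FAULT, evict 2, frames=[4,6,1] (faults so far: 4)
  step 5: ref 5 -> FAULT, evict 6, frames=[4,5,1] (faults so far: 5)
  step 6: ref 6 -> FAULT, evict 1, frames=[4,5,6] (faults so far: 6)
  step 7: ref 2 -> FAULT, evict 4, frames=[2,5,6] (faults so far: 7)
  step 8: ref 5 -> HIT, frames=[2,5,6] (faults so far: 7)
  step 9: ref 6 -> HIT, frames=[2,5,6] (faults so far: 7)
  step 10: ref 1 -> FAULT, evict 5, frames=[2,1,6] (faults so far: 8)
  step 11: ref 5 -> FAULT, evict 6, frames=[2,1,5] (faults so far: 9)
  step 12: ref 3 -> FAULT, evict 2, frames=[3,1,5] (faults so far: 10)
  step 13: ref 2 -> FAULT, evict 1, frames=[3,2,5] (faults so far: 11)
  step 14: ref 6 -> FAULT, evict 5, frames=[3,2,6] (faults so far: 12)
  step 15: ref 5 -> FAULT, evict 3, frames=[5,2,6] (faults so far: 13)
  FIFO total faults: 13
--- LRU ---
  step 0: ref 2 -> FAULT, frames=[2,-,-] (faults so far: 1)
  step 1: ref 6 -> FAULT, frames=[2,6,-] (faults so far: 2)
  step 2: ref 1 -> FAULT, frames=[2,6,1] (faults so far: 3)
  step 3: ref 1 -> HIT, frames=[2,6,1] (faults so far: 3)
  step 4: ref 4 -> FAULT, evict 2, frames=[4,6,1] (faults so far: 4)
  step 5: ref 5 -> FAULT, evict 6, frames=[4,5,1] (faults so far: 5)
  step 6: ref 6 -> FAULT, evict 1, frames=[4,5,6] (faults so far: 6)
  step 7: ref 2 -> FAULT, evict 4, frames=[2,5,6] (faults so far: 7)
  step 8: ref 5 -> HIT, frames=[2,5,6] (faults so far: 7)
  step 9: ref 6 -> HIT, frames=[2,5,6] (faults so far: 7)
  step 10: ref 1 -> FAULT, evict 2, frames=[1,5,6] (faults so far: 8)
  step 11: ref 5 -> HIT, frames=[1,5,6] (faults so far: 8)
  step 12: ref 3 -> FAULT, evict 6, frames=[1,5,3] (faults so far: 9)
  step 13: ref 2 -> FAULT, evict 1, frames=[2,5,3] (faults so far: 10)
  step 14: ref 6 -> FAULT, evict 5, frames=[2,6,3] (faults so far: 11)
  step 15: ref 5 -> FAULT, evict 3, frames=[2,6,5] (faults so far: 12)
  LRU total faults: 12
--- Optimal ---
  step 0: ref 2 -> FAULT, frames=[2,-,-] (faults so far: 1)
  step 1: ref 6 -> FAULT, frames=[2,6,-] (faults so far: 2)
  step 2: ref 1 -> FAULT, frames=[2,6,1] (faults so far: 3)
  step 3: ref 1 -> HIT, frames=[2,6,1] (faults so far: 3)
  step 4: ref 4 -> FAULT, evict 1, frames=[2,6,4] (faults so far: 4)
  step 5: ref 5 -> FAULT, evict 4, frames=[2,6,5] (faults so far: 5)
  step 6: ref 6 -> HIT, frames=[2,6,5] (faults so far: 5)
  step 7: ref 2 -> HIT, frames=[2,6,5] (faults so far: 5)
  step 8: ref 5 -> HIT, frames=[2,6,5] (faults so far: 5)
  step 9: ref 6 -> HIT, frames=[2,6,5] (faults so far: 5)
  step 10: ref 1 -> FAULT, evict 6, frames=[2,1,5] (faults so far: 6)
  step 11: ref 5 -> HIT, frames=[2,1,5] (faults so far: 6)
  step 12: ref 3 -> FAULT, evict 1, frames=[2,3,5] (faults so far: 7)
  step 13: ref 2 -> HIT, frames=[2,3,5] (faults so far: 7)
  step 14: ref 6 -> FAULT, evict 2, frames=[6,3,5] (faults so far: 8)
  step 15: ref 5 -> HIT, frames=[6,3,5] (faults so far: 8)
  Optimal total faults: 8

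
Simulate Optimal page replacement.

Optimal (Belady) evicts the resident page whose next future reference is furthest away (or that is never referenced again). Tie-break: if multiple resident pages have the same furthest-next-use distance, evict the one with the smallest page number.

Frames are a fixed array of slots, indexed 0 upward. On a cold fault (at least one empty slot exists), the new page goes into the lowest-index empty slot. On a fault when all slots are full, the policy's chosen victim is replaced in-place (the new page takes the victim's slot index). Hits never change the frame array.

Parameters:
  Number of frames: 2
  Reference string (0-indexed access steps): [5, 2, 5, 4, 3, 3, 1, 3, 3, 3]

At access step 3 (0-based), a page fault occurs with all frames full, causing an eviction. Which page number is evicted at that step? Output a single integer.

Answer: 2

Derivation:
Step 0: ref 5 -> FAULT, frames=[5,-]
Step 1: ref 2 -> FAULT, frames=[5,2]
Step 2: ref 5 -> HIT, frames=[5,2]
Step 3: ref 4 -> FAULT, evict 2, frames=[5,4]
At step 3: evicted page 2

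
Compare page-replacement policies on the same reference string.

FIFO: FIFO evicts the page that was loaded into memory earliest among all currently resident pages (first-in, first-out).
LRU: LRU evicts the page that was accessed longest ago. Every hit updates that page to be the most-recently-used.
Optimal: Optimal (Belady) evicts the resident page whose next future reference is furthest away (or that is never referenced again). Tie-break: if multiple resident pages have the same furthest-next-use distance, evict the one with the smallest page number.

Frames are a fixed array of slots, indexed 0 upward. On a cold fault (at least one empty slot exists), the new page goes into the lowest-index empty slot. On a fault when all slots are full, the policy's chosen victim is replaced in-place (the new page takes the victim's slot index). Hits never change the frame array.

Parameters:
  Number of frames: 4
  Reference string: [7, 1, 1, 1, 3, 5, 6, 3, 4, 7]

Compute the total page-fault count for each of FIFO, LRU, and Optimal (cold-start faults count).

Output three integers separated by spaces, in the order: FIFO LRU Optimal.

--- FIFO ---
  step 0: ref 7 -> FAULT, frames=[7,-,-,-] (faults so far: 1)
  step 1: ref 1 -> FAULT, frames=[7,1,-,-] (faults so far: 2)
  step 2: ref 1 -> HIT, frames=[7,1,-,-] (faults so far: 2)
  step 3: ref 1 -> HIT, frames=[7,1,-,-] (faults so far: 2)
  step 4: ref 3 -> FAULT, frames=[7,1,3,-] (faults so far: 3)
  step 5: ref 5 -> FAULT, frames=[7,1,3,5] (faults so far: 4)
  step 6: ref 6 -> FAULT, evict 7, frames=[6,1,3,5] (faults so far: 5)
  step 7: ref 3 -> HIT, frames=[6,1,3,5] (faults so far: 5)
  step 8: ref 4 -> FAULT, evict 1, frames=[6,4,3,5] (faults so far: 6)
  step 9: ref 7 -> FAULT, evict 3, frames=[6,4,7,5] (faults so far: 7)
  FIFO total faults: 7
--- LRU ---
  step 0: ref 7 -> FAULT, frames=[7,-,-,-] (faults so far: 1)
  step 1: ref 1 -> FAULT, frames=[7,1,-,-] (faults so far: 2)
  step 2: ref 1 -> HIT, frames=[7,1,-,-] (faults so far: 2)
  step 3: ref 1 -> HIT, frames=[7,1,-,-] (faults so far: 2)
  step 4: ref 3 -> FAULT, frames=[7,1,3,-] (faults so far: 3)
  step 5: ref 5 -> FAULT, frames=[7,1,3,5] (faults so far: 4)
  step 6: ref 6 -> FAULT, evict 7, frames=[6,1,3,5] (faults so far: 5)
  step 7: ref 3 -> HIT, frames=[6,1,3,5] (faults so far: 5)
  step 8: ref 4 -> FAULT, evict 1, frames=[6,4,3,5] (faults so far: 6)
  step 9: ref 7 -> FAULT, evict 5, frames=[6,4,3,7] (faults so far: 7)
  LRU total faults: 7
--- Optimal ---
  step 0: ref 7 -> FAULT, frames=[7,-,-,-] (faults so far: 1)
  step 1: ref 1 -> FAULT, frames=[7,1,-,-] (faults so far: 2)
  step 2: ref 1 -> HIT, frames=[7,1,-,-] (faults so far: 2)
  step 3: ref 1 -> HIT, frames=[7,1,-,-] (faults so far: 2)
  step 4: ref 3 -> FAULT, frames=[7,1,3,-] (faults so far: 3)
  step 5: ref 5 -> FAULT, frames=[7,1,3,5] (faults so far: 4)
  step 6: ref 6 -> FAULT, evict 1, frames=[7,6,3,5] (faults so far: 5)
  step 7: ref 3 -> HIT, frames=[7,6,3,5] (faults so far: 5)
  step 8: ref 4 -> FAULT, evict 3, frames=[7,6,4,5] (faults so far: 6)
  step 9: ref 7 -> HIT, frames=[7,6,4,5] (faults so far: 6)
  Optimal total faults: 6

Answer: 7 7 6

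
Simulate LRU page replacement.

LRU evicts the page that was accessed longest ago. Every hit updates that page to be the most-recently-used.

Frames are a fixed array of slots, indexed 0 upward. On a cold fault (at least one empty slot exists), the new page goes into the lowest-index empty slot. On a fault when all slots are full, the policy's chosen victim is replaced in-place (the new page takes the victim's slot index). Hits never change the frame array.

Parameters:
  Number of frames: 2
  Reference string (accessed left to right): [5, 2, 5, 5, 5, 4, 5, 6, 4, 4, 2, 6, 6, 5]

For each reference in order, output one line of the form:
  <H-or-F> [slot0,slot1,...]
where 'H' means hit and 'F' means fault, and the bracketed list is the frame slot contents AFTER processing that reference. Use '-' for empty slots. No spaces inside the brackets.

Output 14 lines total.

F [5,-]
F [5,2]
H [5,2]
H [5,2]
H [5,2]
F [5,4]
H [5,4]
F [5,6]
F [4,6]
H [4,6]
F [4,2]
F [6,2]
H [6,2]
F [6,5]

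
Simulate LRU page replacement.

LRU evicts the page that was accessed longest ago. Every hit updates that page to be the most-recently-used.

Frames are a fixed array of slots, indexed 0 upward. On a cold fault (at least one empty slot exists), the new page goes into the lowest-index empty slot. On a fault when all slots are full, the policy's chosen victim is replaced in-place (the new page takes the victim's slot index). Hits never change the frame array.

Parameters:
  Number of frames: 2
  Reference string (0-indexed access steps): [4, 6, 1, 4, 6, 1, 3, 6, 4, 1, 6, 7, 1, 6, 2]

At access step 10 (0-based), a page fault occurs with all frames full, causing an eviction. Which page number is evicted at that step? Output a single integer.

Answer: 4

Derivation:
Step 0: ref 4 -> FAULT, frames=[4,-]
Step 1: ref 6 -> FAULT, frames=[4,6]
Step 2: ref 1 -> FAULT, evict 4, frames=[1,6]
Step 3: ref 4 -> FAULT, evict 6, frames=[1,4]
Step 4: ref 6 -> FAULT, evict 1, frames=[6,4]
Step 5: ref 1 -> FAULT, evict 4, frames=[6,1]
Step 6: ref 3 -> FAULT, evict 6, frames=[3,1]
Step 7: ref 6 -> FAULT, evict 1, frames=[3,6]
Step 8: ref 4 -> FAULT, evict 3, frames=[4,6]
Step 9: ref 1 -> FAULT, evict 6, frames=[4,1]
Step 10: ref 6 -> FAULT, evict 4, frames=[6,1]
At step 10: evicted page 4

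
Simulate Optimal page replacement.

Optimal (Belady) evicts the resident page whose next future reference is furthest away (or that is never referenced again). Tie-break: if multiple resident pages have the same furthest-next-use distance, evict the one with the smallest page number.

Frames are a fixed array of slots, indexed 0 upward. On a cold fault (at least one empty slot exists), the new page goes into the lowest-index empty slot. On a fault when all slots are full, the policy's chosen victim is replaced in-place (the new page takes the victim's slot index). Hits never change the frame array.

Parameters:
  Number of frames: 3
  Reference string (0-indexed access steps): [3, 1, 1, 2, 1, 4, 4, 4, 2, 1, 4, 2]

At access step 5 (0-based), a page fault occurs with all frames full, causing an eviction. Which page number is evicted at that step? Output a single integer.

Step 0: ref 3 -> FAULT, frames=[3,-,-]
Step 1: ref 1 -> FAULT, frames=[3,1,-]
Step 2: ref 1 -> HIT, frames=[3,1,-]
Step 3: ref 2 -> FAULT, frames=[3,1,2]
Step 4: ref 1 -> HIT, frames=[3,1,2]
Step 5: ref 4 -> FAULT, evict 3, frames=[4,1,2]
At step 5: evicted page 3

Answer: 3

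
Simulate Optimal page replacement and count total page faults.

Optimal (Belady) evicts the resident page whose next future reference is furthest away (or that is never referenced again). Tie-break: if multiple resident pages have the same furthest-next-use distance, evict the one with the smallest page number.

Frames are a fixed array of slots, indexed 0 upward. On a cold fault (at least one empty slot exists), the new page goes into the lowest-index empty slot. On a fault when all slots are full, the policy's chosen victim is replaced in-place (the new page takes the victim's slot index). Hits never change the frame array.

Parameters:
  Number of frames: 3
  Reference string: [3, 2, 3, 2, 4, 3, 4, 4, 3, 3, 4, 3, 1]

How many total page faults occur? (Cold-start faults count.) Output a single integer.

Step 0: ref 3 → FAULT, frames=[3,-,-]
Step 1: ref 2 → FAULT, frames=[3,2,-]
Step 2: ref 3 → HIT, frames=[3,2,-]
Step 3: ref 2 → HIT, frames=[3,2,-]
Step 4: ref 4 → FAULT, frames=[3,2,4]
Step 5: ref 3 → HIT, frames=[3,2,4]
Step 6: ref 4 → HIT, frames=[3,2,4]
Step 7: ref 4 → HIT, frames=[3,2,4]
Step 8: ref 3 → HIT, frames=[3,2,4]
Step 9: ref 3 → HIT, frames=[3,2,4]
Step 10: ref 4 → HIT, frames=[3,2,4]
Step 11: ref 3 → HIT, frames=[3,2,4]
Step 12: ref 1 → FAULT (evict 2), frames=[3,1,4]
Total faults: 4

Answer: 4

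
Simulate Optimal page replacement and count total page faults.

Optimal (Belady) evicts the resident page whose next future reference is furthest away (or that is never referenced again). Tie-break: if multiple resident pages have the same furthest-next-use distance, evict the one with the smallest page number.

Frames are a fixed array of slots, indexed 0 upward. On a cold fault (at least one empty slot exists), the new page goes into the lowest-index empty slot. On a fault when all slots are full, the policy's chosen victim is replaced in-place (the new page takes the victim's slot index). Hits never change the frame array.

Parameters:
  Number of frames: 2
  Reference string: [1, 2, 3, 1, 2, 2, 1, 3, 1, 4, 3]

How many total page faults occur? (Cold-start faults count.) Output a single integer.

Answer: 6

Derivation:
Step 0: ref 1 → FAULT, frames=[1,-]
Step 1: ref 2 → FAULT, frames=[1,2]
Step 2: ref 3 → FAULT (evict 2), frames=[1,3]
Step 3: ref 1 → HIT, frames=[1,3]
Step 4: ref 2 → FAULT (evict 3), frames=[1,2]
Step 5: ref 2 → HIT, frames=[1,2]
Step 6: ref 1 → HIT, frames=[1,2]
Step 7: ref 3 → FAULT (evict 2), frames=[1,3]
Step 8: ref 1 → HIT, frames=[1,3]
Step 9: ref 4 → FAULT (evict 1), frames=[4,3]
Step 10: ref 3 → HIT, frames=[4,3]
Total faults: 6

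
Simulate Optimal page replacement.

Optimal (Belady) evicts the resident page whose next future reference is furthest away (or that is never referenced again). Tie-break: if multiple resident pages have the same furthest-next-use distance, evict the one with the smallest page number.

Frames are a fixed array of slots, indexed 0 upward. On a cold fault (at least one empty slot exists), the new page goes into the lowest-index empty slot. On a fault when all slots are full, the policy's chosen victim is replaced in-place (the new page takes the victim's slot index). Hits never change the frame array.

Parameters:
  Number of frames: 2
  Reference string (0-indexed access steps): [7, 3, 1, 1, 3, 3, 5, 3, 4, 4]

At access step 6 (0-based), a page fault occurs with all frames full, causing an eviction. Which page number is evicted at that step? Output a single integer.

Step 0: ref 7 -> FAULT, frames=[7,-]
Step 1: ref 3 -> FAULT, frames=[7,3]
Step 2: ref 1 -> FAULT, evict 7, frames=[1,3]
Step 3: ref 1 -> HIT, frames=[1,3]
Step 4: ref 3 -> HIT, frames=[1,3]
Step 5: ref 3 -> HIT, frames=[1,3]
Step 6: ref 5 -> FAULT, evict 1, frames=[5,3]
At step 6: evicted page 1

Answer: 1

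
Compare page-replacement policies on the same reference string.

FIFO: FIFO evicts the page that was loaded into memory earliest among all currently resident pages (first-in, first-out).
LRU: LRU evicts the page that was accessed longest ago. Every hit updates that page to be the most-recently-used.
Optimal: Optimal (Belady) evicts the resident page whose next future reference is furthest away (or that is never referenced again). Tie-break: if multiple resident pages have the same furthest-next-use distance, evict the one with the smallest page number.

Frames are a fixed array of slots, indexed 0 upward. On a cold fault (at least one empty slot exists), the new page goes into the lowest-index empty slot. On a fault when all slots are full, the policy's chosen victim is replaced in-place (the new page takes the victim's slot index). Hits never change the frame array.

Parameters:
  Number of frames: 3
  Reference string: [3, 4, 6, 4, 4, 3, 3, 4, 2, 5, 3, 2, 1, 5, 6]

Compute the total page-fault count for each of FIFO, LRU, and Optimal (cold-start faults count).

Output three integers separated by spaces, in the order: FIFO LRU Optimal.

Answer: 8 9 7

Derivation:
--- FIFO ---
  step 0: ref 3 -> FAULT, frames=[3,-,-] (faults so far: 1)
  step 1: ref 4 -> FAULT, frames=[3,4,-] (faults so far: 2)
  step 2: ref 6 -> FAULT, frames=[3,4,6] (faults so far: 3)
  step 3: ref 4 -> HIT, frames=[3,4,6] (faults so far: 3)
  step 4: ref 4 -> HIT, frames=[3,4,6] (faults so far: 3)
  step 5: ref 3 -> HIT, frames=[3,4,6] (faults so far: 3)
  step 6: ref 3 -> HIT, frames=[3,4,6] (faults so far: 3)
  step 7: ref 4 -> HIT, frames=[3,4,6] (faults so far: 3)
  step 8: ref 2 -> FAULT, evict 3, frames=[2,4,6] (faults so far: 4)
  step 9: ref 5 -> FAULT, evict 4, frames=[2,5,6] (faults so far: 5)
  step 10: ref 3 -> FAULT, evict 6, frames=[2,5,3] (faults so far: 6)
  step 11: ref 2 -> HIT, frames=[2,5,3] (faults so far: 6)
  step 12: ref 1 -> FAULT, evict 2, frames=[1,5,3] (faults so far: 7)
  step 13: ref 5 -> HIT, frames=[1,5,3] (faults so far: 7)
  step 14: ref 6 -> FAULT, evict 5, frames=[1,6,3] (faults so far: 8)
  FIFO total faults: 8
--- LRU ---
  step 0: ref 3 -> FAULT, frames=[3,-,-] (faults so far: 1)
  step 1: ref 4 -> FAULT, frames=[3,4,-] (faults so far: 2)
  step 2: ref 6 -> FAULT, frames=[3,4,6] (faults so far: 3)
  step 3: ref 4 -> HIT, frames=[3,4,6] (faults so far: 3)
  step 4: ref 4 -> HIT, frames=[3,4,6] (faults so far: 3)
  step 5: ref 3 -> HIT, frames=[3,4,6] (faults so far: 3)
  step 6: ref 3 -> HIT, frames=[3,4,6] (faults so far: 3)
  step 7: ref 4 -> HIT, frames=[3,4,6] (faults so far: 3)
  step 8: ref 2 -> FAULT, evict 6, frames=[3,4,2] (faults so far: 4)
  step 9: ref 5 -> FAULT, evict 3, frames=[5,4,2] (faults so far: 5)
  step 10: ref 3 -> FAULT, evict 4, frames=[5,3,2] (faults so far: 6)
  step 11: ref 2 -> HIT, frames=[5,3,2] (faults so far: 6)
  step 12: ref 1 -> FAULT, evict 5, frames=[1,3,2] (faults so far: 7)
  step 13: ref 5 -> FAULT, evict 3, frames=[1,5,2] (faults so far: 8)
  step 14: ref 6 -> FAULT, evict 2, frames=[1,5,6] (faults so far: 9)
  LRU total faults: 9
--- Optimal ---
  step 0: ref 3 -> FAULT, frames=[3,-,-] (faults so far: 1)
  step 1: ref 4 -> FAULT, frames=[3,4,-] (faults so far: 2)
  step 2: ref 6 -> FAULT, frames=[3,4,6] (faults so far: 3)
  step 3: ref 4 -> HIT, frames=[3,4,6] (faults so far: 3)
  step 4: ref 4 -> HIT, frames=[3,4,6] (faults so far: 3)
  step 5: ref 3 -> HIT, frames=[3,4,6] (faults so far: 3)
  step 6: ref 3 -> HIT, frames=[3,4,6] (faults so far: 3)
  step 7: ref 4 -> HIT, frames=[3,4,6] (faults so far: 3)
  step 8: ref 2 -> FAULT, evict 4, frames=[3,2,6] (faults so far: 4)
  step 9: ref 5 -> FAULT, evict 6, frames=[3,2,5] (faults so far: 5)
  step 10: ref 3 -> HIT, frames=[3,2,5] (faults so far: 5)
  step 11: ref 2 -> HIT, frames=[3,2,5] (faults so far: 5)
  step 12: ref 1 -> FAULT, evict 2, frames=[3,1,5] (faults so far: 6)
  step 13: ref 5 -> HIT, frames=[3,1,5] (faults so far: 6)
  step 14: ref 6 -> FAULT, evict 1, frames=[3,6,5] (faults so far: 7)
  Optimal total faults: 7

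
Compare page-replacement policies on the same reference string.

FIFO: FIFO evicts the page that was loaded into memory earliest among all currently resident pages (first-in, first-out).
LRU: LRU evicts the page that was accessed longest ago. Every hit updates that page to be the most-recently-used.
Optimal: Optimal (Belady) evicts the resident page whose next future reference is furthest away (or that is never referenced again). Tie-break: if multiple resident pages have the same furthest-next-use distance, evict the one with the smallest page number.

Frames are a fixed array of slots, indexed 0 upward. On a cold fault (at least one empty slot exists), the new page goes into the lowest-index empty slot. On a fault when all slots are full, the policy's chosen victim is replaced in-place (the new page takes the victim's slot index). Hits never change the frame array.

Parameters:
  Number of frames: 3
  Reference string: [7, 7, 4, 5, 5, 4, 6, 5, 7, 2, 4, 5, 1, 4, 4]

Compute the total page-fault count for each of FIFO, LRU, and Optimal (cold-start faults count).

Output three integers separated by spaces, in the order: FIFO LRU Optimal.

Answer: 9 9 7

Derivation:
--- FIFO ---
  step 0: ref 7 -> FAULT, frames=[7,-,-] (faults so far: 1)
  step 1: ref 7 -> HIT, frames=[7,-,-] (faults so far: 1)
  step 2: ref 4 -> FAULT, frames=[7,4,-] (faults so far: 2)
  step 3: ref 5 -> FAULT, frames=[7,4,5] (faults so far: 3)
  step 4: ref 5 -> HIT, frames=[7,4,5] (faults so far: 3)
  step 5: ref 4 -> HIT, frames=[7,4,5] (faults so far: 3)
  step 6: ref 6 -> FAULT, evict 7, frames=[6,4,5] (faults so far: 4)
  step 7: ref 5 -> HIT, frames=[6,4,5] (faults so far: 4)
  step 8: ref 7 -> FAULT, evict 4, frames=[6,7,5] (faults so far: 5)
  step 9: ref 2 -> FAULT, evict 5, frames=[6,7,2] (faults so far: 6)
  step 10: ref 4 -> FAULT, evict 6, frames=[4,7,2] (faults so far: 7)
  step 11: ref 5 -> FAULT, evict 7, frames=[4,5,2] (faults so far: 8)
  step 12: ref 1 -> FAULT, evict 2, frames=[4,5,1] (faults so far: 9)
  step 13: ref 4 -> HIT, frames=[4,5,1] (faults so far: 9)
  step 14: ref 4 -> HIT, frames=[4,5,1] (faults so far: 9)
  FIFO total faults: 9
--- LRU ---
  step 0: ref 7 -> FAULT, frames=[7,-,-] (faults so far: 1)
  step 1: ref 7 -> HIT, frames=[7,-,-] (faults so far: 1)
  step 2: ref 4 -> FAULT, frames=[7,4,-] (faults so far: 2)
  step 3: ref 5 -> FAULT, frames=[7,4,5] (faults so far: 3)
  step 4: ref 5 -> HIT, frames=[7,4,5] (faults so far: 3)
  step 5: ref 4 -> HIT, frames=[7,4,5] (faults so far: 3)
  step 6: ref 6 -> FAULT, evict 7, frames=[6,4,5] (faults so far: 4)
  step 7: ref 5 -> HIT, frames=[6,4,5] (faults so far: 4)
  step 8: ref 7 -> FAULT, evict 4, frames=[6,7,5] (faults so far: 5)
  step 9: ref 2 -> FAULT, evict 6, frames=[2,7,5] (faults so far: 6)
  step 10: ref 4 -> FAULT, evict 5, frames=[2,7,4] (faults so far: 7)
  step 11: ref 5 -> FAULT, evict 7, frames=[2,5,4] (faults so far: 8)
  step 12: ref 1 -> FAULT, evict 2, frames=[1,5,4] (faults so far: 9)
  step 13: ref 4 -> HIT, frames=[1,5,4] (faults so far: 9)
  step 14: ref 4 -> HIT, frames=[1,5,4] (faults so far: 9)
  LRU total faults: 9
--- Optimal ---
  step 0: ref 7 -> FAULT, frames=[7,-,-] (faults so far: 1)
  step 1: ref 7 -> HIT, frames=[7,-,-] (faults so far: 1)
  step 2: ref 4 -> FAULT, frames=[7,4,-] (faults so far: 2)
  step 3: ref 5 -> FAULT, frames=[7,4,5] (faults so far: 3)
  step 4: ref 5 -> HIT, frames=[7,4,5] (faults so far: 3)
  step 5: ref 4 -> HIT, frames=[7,4,5] (faults so far: 3)
  step 6: ref 6 -> FAULT, evict 4, frames=[7,6,5] (faults so far: 4)
  step 7: ref 5 -> HIT, frames=[7,6,5] (faults so far: 4)
  step 8: ref 7 -> HIT, frames=[7,6,5] (faults so far: 4)
  step 9: ref 2 -> FAULT, evict 6, frames=[7,2,5] (faults so far: 5)
  step 10: ref 4 -> FAULT, evict 2, frames=[7,4,5] (faults so far: 6)
  step 11: ref 5 -> HIT, frames=[7,4,5] (faults so far: 6)
  step 12: ref 1 -> FAULT, evict 5, frames=[7,4,1] (faults so far: 7)
  step 13: ref 4 -> HIT, frames=[7,4,1] (faults so far: 7)
  step 14: ref 4 -> HIT, frames=[7,4,1] (faults so far: 7)
  Optimal total faults: 7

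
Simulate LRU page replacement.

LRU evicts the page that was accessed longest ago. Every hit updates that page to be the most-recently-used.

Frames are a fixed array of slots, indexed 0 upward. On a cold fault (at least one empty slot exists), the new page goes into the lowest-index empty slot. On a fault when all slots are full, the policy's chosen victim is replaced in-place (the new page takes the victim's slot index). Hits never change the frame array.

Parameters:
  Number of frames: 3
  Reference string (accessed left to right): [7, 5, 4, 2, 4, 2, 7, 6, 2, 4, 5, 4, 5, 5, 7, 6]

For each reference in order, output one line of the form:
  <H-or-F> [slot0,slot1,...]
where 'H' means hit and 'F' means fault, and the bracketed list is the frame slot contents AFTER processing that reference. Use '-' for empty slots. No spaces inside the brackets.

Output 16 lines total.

F [7,-,-]
F [7,5,-]
F [7,5,4]
F [2,5,4]
H [2,5,4]
H [2,5,4]
F [2,7,4]
F [2,7,6]
H [2,7,6]
F [2,4,6]
F [2,4,5]
H [2,4,5]
H [2,4,5]
H [2,4,5]
F [7,4,5]
F [7,6,5]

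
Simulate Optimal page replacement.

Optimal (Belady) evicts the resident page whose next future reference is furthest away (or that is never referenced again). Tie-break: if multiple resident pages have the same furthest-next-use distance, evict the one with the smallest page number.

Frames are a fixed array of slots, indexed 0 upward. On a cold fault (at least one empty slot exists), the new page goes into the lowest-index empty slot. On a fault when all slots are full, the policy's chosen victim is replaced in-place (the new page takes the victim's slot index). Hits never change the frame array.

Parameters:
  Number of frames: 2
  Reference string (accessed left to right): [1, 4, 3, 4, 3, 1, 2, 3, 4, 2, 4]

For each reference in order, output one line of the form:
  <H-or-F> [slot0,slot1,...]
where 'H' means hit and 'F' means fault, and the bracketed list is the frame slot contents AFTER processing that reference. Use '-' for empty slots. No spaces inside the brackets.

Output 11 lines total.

F [1,-]
F [1,4]
F [3,4]
H [3,4]
H [3,4]
F [3,1]
F [3,2]
H [3,2]
F [4,2]
H [4,2]
H [4,2]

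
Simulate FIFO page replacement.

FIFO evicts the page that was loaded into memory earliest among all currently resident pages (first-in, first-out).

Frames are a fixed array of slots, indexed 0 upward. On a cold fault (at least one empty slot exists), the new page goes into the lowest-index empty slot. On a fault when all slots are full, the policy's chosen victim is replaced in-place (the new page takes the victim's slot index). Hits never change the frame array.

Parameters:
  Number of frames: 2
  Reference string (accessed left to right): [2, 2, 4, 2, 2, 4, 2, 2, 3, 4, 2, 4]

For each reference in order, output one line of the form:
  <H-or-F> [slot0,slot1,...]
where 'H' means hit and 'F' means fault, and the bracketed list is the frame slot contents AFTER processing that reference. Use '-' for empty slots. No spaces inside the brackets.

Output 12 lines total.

F [2,-]
H [2,-]
F [2,4]
H [2,4]
H [2,4]
H [2,4]
H [2,4]
H [2,4]
F [3,4]
H [3,4]
F [3,2]
F [4,2]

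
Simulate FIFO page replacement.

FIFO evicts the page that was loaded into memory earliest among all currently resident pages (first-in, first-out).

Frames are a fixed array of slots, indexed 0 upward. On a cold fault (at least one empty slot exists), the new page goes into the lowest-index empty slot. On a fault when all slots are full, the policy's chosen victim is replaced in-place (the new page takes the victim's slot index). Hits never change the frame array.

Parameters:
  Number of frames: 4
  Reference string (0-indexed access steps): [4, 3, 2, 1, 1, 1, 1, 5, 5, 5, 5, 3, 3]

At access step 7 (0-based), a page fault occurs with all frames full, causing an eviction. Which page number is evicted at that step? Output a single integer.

Step 0: ref 4 -> FAULT, frames=[4,-,-,-]
Step 1: ref 3 -> FAULT, frames=[4,3,-,-]
Step 2: ref 2 -> FAULT, frames=[4,3,2,-]
Step 3: ref 1 -> FAULT, frames=[4,3,2,1]
Step 4: ref 1 -> HIT, frames=[4,3,2,1]
Step 5: ref 1 -> HIT, frames=[4,3,2,1]
Step 6: ref 1 -> HIT, frames=[4,3,2,1]
Step 7: ref 5 -> FAULT, evict 4, frames=[5,3,2,1]
At step 7: evicted page 4

Answer: 4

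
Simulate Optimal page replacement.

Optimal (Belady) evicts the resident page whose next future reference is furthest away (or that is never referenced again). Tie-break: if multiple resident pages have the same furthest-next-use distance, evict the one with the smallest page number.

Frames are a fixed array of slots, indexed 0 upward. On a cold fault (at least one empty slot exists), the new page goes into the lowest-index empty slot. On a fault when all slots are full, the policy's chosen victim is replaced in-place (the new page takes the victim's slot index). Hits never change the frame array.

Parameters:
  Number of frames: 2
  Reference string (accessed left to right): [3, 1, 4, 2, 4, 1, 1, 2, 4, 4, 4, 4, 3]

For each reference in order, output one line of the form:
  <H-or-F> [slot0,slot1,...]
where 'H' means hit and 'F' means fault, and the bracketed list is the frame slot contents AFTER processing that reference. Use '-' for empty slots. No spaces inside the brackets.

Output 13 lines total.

F [3,-]
F [3,1]
F [4,1]
F [4,2]
H [4,2]
F [1,2]
H [1,2]
H [1,2]
F [4,2]
H [4,2]
H [4,2]
H [4,2]
F [4,3]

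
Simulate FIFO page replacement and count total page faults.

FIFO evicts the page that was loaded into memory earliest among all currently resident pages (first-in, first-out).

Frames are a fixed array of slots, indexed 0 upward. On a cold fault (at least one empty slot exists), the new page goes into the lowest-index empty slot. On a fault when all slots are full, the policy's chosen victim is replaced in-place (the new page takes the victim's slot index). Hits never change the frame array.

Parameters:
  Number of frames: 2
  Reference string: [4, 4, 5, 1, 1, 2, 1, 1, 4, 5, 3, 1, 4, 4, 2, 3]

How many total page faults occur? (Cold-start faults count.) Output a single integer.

Answer: 11

Derivation:
Step 0: ref 4 → FAULT, frames=[4,-]
Step 1: ref 4 → HIT, frames=[4,-]
Step 2: ref 5 → FAULT, frames=[4,5]
Step 3: ref 1 → FAULT (evict 4), frames=[1,5]
Step 4: ref 1 → HIT, frames=[1,5]
Step 5: ref 2 → FAULT (evict 5), frames=[1,2]
Step 6: ref 1 → HIT, frames=[1,2]
Step 7: ref 1 → HIT, frames=[1,2]
Step 8: ref 4 → FAULT (evict 1), frames=[4,2]
Step 9: ref 5 → FAULT (evict 2), frames=[4,5]
Step 10: ref 3 → FAULT (evict 4), frames=[3,5]
Step 11: ref 1 → FAULT (evict 5), frames=[3,1]
Step 12: ref 4 → FAULT (evict 3), frames=[4,1]
Step 13: ref 4 → HIT, frames=[4,1]
Step 14: ref 2 → FAULT (evict 1), frames=[4,2]
Step 15: ref 3 → FAULT (evict 4), frames=[3,2]
Total faults: 11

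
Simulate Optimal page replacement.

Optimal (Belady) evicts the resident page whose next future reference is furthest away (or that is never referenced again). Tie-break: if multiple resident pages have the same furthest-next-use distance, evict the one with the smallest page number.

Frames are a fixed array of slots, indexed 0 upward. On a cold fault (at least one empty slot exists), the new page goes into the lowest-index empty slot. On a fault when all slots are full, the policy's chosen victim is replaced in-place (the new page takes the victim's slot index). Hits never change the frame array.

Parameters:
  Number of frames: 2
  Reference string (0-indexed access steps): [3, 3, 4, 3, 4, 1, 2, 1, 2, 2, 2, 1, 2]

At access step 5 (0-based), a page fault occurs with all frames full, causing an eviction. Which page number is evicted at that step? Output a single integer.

Step 0: ref 3 -> FAULT, frames=[3,-]
Step 1: ref 3 -> HIT, frames=[3,-]
Step 2: ref 4 -> FAULT, frames=[3,4]
Step 3: ref 3 -> HIT, frames=[3,4]
Step 4: ref 4 -> HIT, frames=[3,4]
Step 5: ref 1 -> FAULT, evict 3, frames=[1,4]
At step 5: evicted page 3

Answer: 3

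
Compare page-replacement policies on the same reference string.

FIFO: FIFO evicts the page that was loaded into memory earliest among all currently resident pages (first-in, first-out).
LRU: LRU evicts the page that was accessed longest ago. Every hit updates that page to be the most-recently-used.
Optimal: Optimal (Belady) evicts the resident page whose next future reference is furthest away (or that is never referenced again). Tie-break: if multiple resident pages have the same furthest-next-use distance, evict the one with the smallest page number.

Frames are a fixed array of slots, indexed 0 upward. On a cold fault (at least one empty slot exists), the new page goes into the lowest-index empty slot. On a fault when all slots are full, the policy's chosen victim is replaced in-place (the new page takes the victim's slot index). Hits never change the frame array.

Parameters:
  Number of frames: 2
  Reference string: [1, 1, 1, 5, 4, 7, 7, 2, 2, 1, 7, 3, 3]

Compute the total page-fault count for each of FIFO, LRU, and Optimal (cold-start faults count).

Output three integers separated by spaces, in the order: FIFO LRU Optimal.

--- FIFO ---
  step 0: ref 1 -> FAULT, frames=[1,-] (faults so far: 1)
  step 1: ref 1 -> HIT, frames=[1,-] (faults so far: 1)
  step 2: ref 1 -> HIT, frames=[1,-] (faults so far: 1)
  step 3: ref 5 -> FAULT, frames=[1,5] (faults so far: 2)
  step 4: ref 4 -> FAULT, evict 1, frames=[4,5] (faults so far: 3)
  step 5: ref 7 -> FAULT, evict 5, frames=[4,7] (faults so far: 4)
  step 6: ref 7 -> HIT, frames=[4,7] (faults so far: 4)
  step 7: ref 2 -> FAULT, evict 4, frames=[2,7] (faults so far: 5)
  step 8: ref 2 -> HIT, frames=[2,7] (faults so far: 5)
  step 9: ref 1 -> FAULT, evict 7, frames=[2,1] (faults so far: 6)
  step 10: ref 7 -> FAULT, evict 2, frames=[7,1] (faults so far: 7)
  step 11: ref 3 -> FAULT, evict 1, frames=[7,3] (faults so far: 8)
  step 12: ref 3 -> HIT, frames=[7,3] (faults so far: 8)
  FIFO total faults: 8
--- LRU ---
  step 0: ref 1 -> FAULT, frames=[1,-] (faults so far: 1)
  step 1: ref 1 -> HIT, frames=[1,-] (faults so far: 1)
  step 2: ref 1 -> HIT, frames=[1,-] (faults so far: 1)
  step 3: ref 5 -> FAULT, frames=[1,5] (faults so far: 2)
  step 4: ref 4 -> FAULT, evict 1, frames=[4,5] (faults so far: 3)
  step 5: ref 7 -> FAULT, evict 5, frames=[4,7] (faults so far: 4)
  step 6: ref 7 -> HIT, frames=[4,7] (faults so far: 4)
  step 7: ref 2 -> FAULT, evict 4, frames=[2,7] (faults so far: 5)
  step 8: ref 2 -> HIT, frames=[2,7] (faults so far: 5)
  step 9: ref 1 -> FAULT, evict 7, frames=[2,1] (faults so far: 6)
  step 10: ref 7 -> FAULT, evict 2, frames=[7,1] (faults so far: 7)
  step 11: ref 3 -> FAULT, evict 1, frames=[7,3] (faults so far: 8)
  step 12: ref 3 -> HIT, frames=[7,3] (faults so far: 8)
  LRU total faults: 8
--- Optimal ---
  step 0: ref 1 -> FAULT, frames=[1,-] (faults so far: 1)
  step 1: ref 1 -> HIT, frames=[1,-] (faults so far: 1)
  step 2: ref 1 -> HIT, frames=[1,-] (faults so far: 1)
  step 3: ref 5 -> FAULT, frames=[1,5] (faults so far: 2)
  step 4: ref 4 -> FAULT, evict 5, frames=[1,4] (faults so far: 3)
  step 5: ref 7 -> FAULT, evict 4, frames=[1,7] (faults so far: 4)
  step 6: ref 7 -> HIT, frames=[1,7] (faults so far: 4)
  step 7: ref 2 -> FAULT, evict 7, frames=[1,2] (faults so far: 5)
  step 8: ref 2 -> HIT, frames=[1,2] (faults so far: 5)
  step 9: ref 1 -> HIT, frames=[1,2] (faults so far: 5)
  step 10: ref 7 -> FAULT, evict 1, frames=[7,2] (faults so far: 6)
  step 11: ref 3 -> FAULT, evict 2, frames=[7,3] (faults so far: 7)
  step 12: ref 3 -> HIT, frames=[7,3] (faults so far: 7)
  Optimal total faults: 7

Answer: 8 8 7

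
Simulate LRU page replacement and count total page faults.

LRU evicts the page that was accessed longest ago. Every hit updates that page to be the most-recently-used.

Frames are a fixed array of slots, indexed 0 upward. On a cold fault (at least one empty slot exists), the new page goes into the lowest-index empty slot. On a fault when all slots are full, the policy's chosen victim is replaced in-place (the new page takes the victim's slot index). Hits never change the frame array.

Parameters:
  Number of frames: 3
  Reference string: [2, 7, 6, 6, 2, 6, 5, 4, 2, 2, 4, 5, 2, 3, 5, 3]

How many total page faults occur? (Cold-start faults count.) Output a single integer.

Step 0: ref 2 → FAULT, frames=[2,-,-]
Step 1: ref 7 → FAULT, frames=[2,7,-]
Step 2: ref 6 → FAULT, frames=[2,7,6]
Step 3: ref 6 → HIT, frames=[2,7,6]
Step 4: ref 2 → HIT, frames=[2,7,6]
Step 5: ref 6 → HIT, frames=[2,7,6]
Step 6: ref 5 → FAULT (evict 7), frames=[2,5,6]
Step 7: ref 4 → FAULT (evict 2), frames=[4,5,6]
Step 8: ref 2 → FAULT (evict 6), frames=[4,5,2]
Step 9: ref 2 → HIT, frames=[4,5,2]
Step 10: ref 4 → HIT, frames=[4,5,2]
Step 11: ref 5 → HIT, frames=[4,5,2]
Step 12: ref 2 → HIT, frames=[4,5,2]
Step 13: ref 3 → FAULT (evict 4), frames=[3,5,2]
Step 14: ref 5 → HIT, frames=[3,5,2]
Step 15: ref 3 → HIT, frames=[3,5,2]
Total faults: 7

Answer: 7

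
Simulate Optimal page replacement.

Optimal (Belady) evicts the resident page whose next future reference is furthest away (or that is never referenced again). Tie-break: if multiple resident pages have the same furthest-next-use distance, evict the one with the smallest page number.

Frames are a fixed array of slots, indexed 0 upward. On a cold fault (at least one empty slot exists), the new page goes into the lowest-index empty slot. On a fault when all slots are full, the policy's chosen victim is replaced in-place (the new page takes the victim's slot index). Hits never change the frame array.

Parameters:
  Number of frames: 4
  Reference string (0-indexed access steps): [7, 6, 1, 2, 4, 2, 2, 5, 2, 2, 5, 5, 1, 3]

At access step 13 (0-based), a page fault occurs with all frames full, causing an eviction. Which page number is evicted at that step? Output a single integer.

Answer: 1

Derivation:
Step 0: ref 7 -> FAULT, frames=[7,-,-,-]
Step 1: ref 6 -> FAULT, frames=[7,6,-,-]
Step 2: ref 1 -> FAULT, frames=[7,6,1,-]
Step 3: ref 2 -> FAULT, frames=[7,6,1,2]
Step 4: ref 4 -> FAULT, evict 6, frames=[7,4,1,2]
Step 5: ref 2 -> HIT, frames=[7,4,1,2]
Step 6: ref 2 -> HIT, frames=[7,4,1,2]
Step 7: ref 5 -> FAULT, evict 4, frames=[7,5,1,2]
Step 8: ref 2 -> HIT, frames=[7,5,1,2]
Step 9: ref 2 -> HIT, frames=[7,5,1,2]
Step 10: ref 5 -> HIT, frames=[7,5,1,2]
Step 11: ref 5 -> HIT, frames=[7,5,1,2]
Step 12: ref 1 -> HIT, frames=[7,5,1,2]
Step 13: ref 3 -> FAULT, evict 1, frames=[7,5,3,2]
At step 13: evicted page 1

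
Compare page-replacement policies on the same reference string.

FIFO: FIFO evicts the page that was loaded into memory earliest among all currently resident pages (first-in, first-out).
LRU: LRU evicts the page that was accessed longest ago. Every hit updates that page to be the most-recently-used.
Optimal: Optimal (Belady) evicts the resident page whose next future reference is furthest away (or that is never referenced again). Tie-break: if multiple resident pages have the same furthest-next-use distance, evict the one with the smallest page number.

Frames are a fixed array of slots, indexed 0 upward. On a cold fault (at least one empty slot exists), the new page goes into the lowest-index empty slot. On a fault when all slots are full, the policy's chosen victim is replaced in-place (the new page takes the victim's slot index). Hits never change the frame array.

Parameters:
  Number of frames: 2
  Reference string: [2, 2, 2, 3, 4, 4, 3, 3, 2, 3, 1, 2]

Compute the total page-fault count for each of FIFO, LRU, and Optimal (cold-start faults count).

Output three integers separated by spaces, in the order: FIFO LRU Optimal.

--- FIFO ---
  step 0: ref 2 -> FAULT, frames=[2,-] (faults so far: 1)
  step 1: ref 2 -> HIT, frames=[2,-] (faults so far: 1)
  step 2: ref 2 -> HIT, frames=[2,-] (faults so far: 1)
  step 3: ref 3 -> FAULT, frames=[2,3] (faults so far: 2)
  step 4: ref 4 -> FAULT, evict 2, frames=[4,3] (faults so far: 3)
  step 5: ref 4 -> HIT, frames=[4,3] (faults so far: 3)
  step 6: ref 3 -> HIT, frames=[4,3] (faults so far: 3)
  step 7: ref 3 -> HIT, frames=[4,3] (faults so far: 3)
  step 8: ref 2 -> FAULT, evict 3, frames=[4,2] (faults so far: 4)
  step 9: ref 3 -> FAULT, evict 4, frames=[3,2] (faults so far: 5)
  step 10: ref 1 -> FAULT, evict 2, frames=[3,1] (faults so far: 6)
  step 11: ref 2 -> FAULT, evict 3, frames=[2,1] (faults so far: 7)
  FIFO total faults: 7
--- LRU ---
  step 0: ref 2 -> FAULT, frames=[2,-] (faults so far: 1)
  step 1: ref 2 -> HIT, frames=[2,-] (faults so far: 1)
  step 2: ref 2 -> HIT, frames=[2,-] (faults so far: 1)
  step 3: ref 3 -> FAULT, frames=[2,3] (faults so far: 2)
  step 4: ref 4 -> FAULT, evict 2, frames=[4,3] (faults so far: 3)
  step 5: ref 4 -> HIT, frames=[4,3] (faults so far: 3)
  step 6: ref 3 -> HIT, frames=[4,3] (faults so far: 3)
  step 7: ref 3 -> HIT, frames=[4,3] (faults so far: 3)
  step 8: ref 2 -> FAULT, evict 4, frames=[2,3] (faults so far: 4)
  step 9: ref 3 -> HIT, frames=[2,3] (faults so far: 4)
  step 10: ref 1 -> FAULT, evict 2, frames=[1,3] (faults so far: 5)
  step 11: ref 2 -> FAULT, evict 3, frames=[1,2] (faults so far: 6)
  LRU total faults: 6
--- Optimal ---
  step 0: ref 2 -> FAULT, frames=[2,-] (faults so far: 1)
  step 1: ref 2 -> HIT, frames=[2,-] (faults so far: 1)
  step 2: ref 2 -> HIT, frames=[2,-] (faults so far: 1)
  step 3: ref 3 -> FAULT, frames=[2,3] (faults so far: 2)
  step 4: ref 4 -> FAULT, evict 2, frames=[4,3] (faults so far: 3)
  step 5: ref 4 -> HIT, frames=[4,3] (faults so far: 3)
  step 6: ref 3 -> HIT, frames=[4,3] (faults so far: 3)
  step 7: ref 3 -> HIT, frames=[4,3] (faults so far: 3)
  step 8: ref 2 -> FAULT, evict 4, frames=[2,3] (faults so far: 4)
  step 9: ref 3 -> HIT, frames=[2,3] (faults so far: 4)
  step 10: ref 1 -> FAULT, evict 3, frames=[2,1] (faults so far: 5)
  step 11: ref 2 -> HIT, frames=[2,1] (faults so far: 5)
  Optimal total faults: 5

Answer: 7 6 5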